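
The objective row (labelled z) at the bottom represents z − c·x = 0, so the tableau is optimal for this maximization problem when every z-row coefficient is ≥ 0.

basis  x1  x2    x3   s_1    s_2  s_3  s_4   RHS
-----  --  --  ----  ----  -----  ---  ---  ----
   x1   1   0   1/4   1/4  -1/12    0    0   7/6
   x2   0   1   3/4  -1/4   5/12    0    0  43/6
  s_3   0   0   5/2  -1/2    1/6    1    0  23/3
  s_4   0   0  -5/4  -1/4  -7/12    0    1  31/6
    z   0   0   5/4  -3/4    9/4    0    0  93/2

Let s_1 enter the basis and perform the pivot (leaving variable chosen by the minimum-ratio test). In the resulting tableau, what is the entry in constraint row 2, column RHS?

25/3

Ratio test on column s_1 — row 1: (7/6)/(1/4) = 14/3; row 2: entry -1/4 ≤ 0; row 3: entry -1/2 ≤ 0; row 4: entry -1/4 ≤ 0. Minimum is 14/3 at row 1 (x1 leaves); pivot element 1/4.
Divide row 1 by 1/4; eliminate column s_1 from the other rows.
Row 2 update in column RHS: 43/6 − (-1/4)·(14/3) = 25/3.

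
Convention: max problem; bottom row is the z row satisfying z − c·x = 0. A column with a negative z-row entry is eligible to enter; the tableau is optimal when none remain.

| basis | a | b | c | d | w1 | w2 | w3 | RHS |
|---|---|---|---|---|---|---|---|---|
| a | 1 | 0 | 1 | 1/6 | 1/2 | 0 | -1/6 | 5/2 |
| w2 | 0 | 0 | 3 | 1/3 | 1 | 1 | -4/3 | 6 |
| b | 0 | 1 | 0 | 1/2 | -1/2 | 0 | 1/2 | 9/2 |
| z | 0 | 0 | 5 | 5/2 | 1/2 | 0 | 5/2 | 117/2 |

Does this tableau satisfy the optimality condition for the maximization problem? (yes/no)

Every z-row coefficient is ≥ 0, so the tableau is optimal.

yes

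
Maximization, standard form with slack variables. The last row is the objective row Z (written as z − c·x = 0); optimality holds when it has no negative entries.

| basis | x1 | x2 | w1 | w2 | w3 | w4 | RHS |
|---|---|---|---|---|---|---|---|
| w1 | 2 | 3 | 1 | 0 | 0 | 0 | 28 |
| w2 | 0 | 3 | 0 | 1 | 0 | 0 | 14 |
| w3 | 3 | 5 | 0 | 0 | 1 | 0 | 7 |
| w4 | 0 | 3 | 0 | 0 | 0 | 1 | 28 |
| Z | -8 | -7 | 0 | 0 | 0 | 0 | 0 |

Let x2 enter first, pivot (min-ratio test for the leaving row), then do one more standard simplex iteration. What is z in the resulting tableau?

56/3

Ratio test on column x2 — row 1: 28/3 = 28/3; row 2: 14/3 = 14/3; row 3: 7/5 = 7/5; row 4: 28/3 = 28/3. Minimum is 7/5 at row 3 (w3 leaves); pivot element 5.
Pivot on row 3; the Z-row RHS becomes 0 − (-7)·(7/5) = 49/5.
Next entering variable (most negative Z-row entry -19/5): x1.
Ratio test on column x1 — row 1: (119/5)/(1/5) = 119; row 2: entry -9/5 ≤ 0; row 3: (7/5)/(3/5) = 7/3; row 4: entry -9/5 ≤ 0. Minimum is 7/3 at row 3 (x2 leaves); pivot element 3/5.
After the second pivot the Z-row RHS is 49/5 − (-19/5)·(7/3) = 56/3.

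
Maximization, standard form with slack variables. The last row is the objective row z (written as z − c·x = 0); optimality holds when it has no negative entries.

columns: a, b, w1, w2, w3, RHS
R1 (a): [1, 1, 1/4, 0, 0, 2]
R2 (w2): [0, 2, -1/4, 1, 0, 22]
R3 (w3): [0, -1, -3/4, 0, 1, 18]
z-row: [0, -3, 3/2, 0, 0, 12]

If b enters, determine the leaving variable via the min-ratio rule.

a

Column b entries and ratios — a: 2/1 = 2; w2: 22/2 = 11; w3: -1 ≤ 0, skip.
Smallest ratio is 2 in the row of a, so a leaves.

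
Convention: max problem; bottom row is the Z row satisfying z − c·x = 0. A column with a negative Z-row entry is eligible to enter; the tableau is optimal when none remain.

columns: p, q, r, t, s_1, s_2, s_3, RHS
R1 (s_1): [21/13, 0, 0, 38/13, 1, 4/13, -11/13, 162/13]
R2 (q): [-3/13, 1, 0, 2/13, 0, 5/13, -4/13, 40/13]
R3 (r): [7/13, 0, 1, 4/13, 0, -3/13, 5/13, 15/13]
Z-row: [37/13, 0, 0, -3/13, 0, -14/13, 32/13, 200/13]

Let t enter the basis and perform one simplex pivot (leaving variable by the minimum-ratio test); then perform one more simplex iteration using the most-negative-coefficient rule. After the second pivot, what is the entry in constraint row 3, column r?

2/5

Ratio test on column t — row 1: (162/13)/(38/13) = 81/19; row 2: (40/13)/(2/13) = 20; row 3: (15/13)/(4/13) = 15/4. Minimum is 15/4 at row 3 (r leaves); pivot element 4/13.
Divide row 3 by 4/13; eliminate column t from the other rows.
Second iteration: most negative Z-row entry is -5/4 in column s_2, so s_2 enters.
Ratio test on column s_2 — row 1: (3/2)/(5/2) = 3/5; row 2: (5/2)/(1/2) = 5; row 3: entry -3/4 ≤ 0. Minimum is 3/5 at row 1 (s_1 leaves); pivot element 5/2.
Divide row 1 by 5/2; eliminate column s_2 from the other rows.
After both pivots, the entry at constraint row 3, column r is 2/5.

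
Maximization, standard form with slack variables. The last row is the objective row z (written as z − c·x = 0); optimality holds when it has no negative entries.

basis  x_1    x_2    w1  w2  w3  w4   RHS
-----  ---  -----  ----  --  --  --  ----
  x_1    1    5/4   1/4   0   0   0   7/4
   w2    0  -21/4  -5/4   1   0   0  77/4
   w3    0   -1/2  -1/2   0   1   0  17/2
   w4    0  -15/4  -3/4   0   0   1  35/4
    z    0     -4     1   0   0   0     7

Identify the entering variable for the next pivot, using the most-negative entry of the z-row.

Negative z-row entries: x_2: -4.
The most negative is -4 in column x_2, so x_2 enters.

x_2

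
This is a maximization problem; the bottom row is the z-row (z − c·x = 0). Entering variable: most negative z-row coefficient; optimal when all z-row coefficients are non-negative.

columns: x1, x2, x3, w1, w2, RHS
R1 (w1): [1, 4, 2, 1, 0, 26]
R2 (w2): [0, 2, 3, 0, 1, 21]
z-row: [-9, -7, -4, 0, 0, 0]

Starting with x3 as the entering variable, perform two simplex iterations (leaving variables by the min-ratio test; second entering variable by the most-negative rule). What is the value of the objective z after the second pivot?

136

Ratio test on column x3 — row 1: 26/2 = 13; row 2: 21/3 = 7. Minimum is 7 at row 2 (w2 leaves); pivot element 3.
Pivot on row 2; the z-row RHS becomes 0 − (-4)·7 = 28.
Next entering variable (most negative z-row entry -9): x1.
Ratio test on column x1 — row 1: 12/1 = 12; row 2: entry 0 ≤ 0. Minimum is 12 at row 1 (w1 leaves); pivot element 1.
After the second pivot the z-row RHS is 28 − (-9)·12 = 136.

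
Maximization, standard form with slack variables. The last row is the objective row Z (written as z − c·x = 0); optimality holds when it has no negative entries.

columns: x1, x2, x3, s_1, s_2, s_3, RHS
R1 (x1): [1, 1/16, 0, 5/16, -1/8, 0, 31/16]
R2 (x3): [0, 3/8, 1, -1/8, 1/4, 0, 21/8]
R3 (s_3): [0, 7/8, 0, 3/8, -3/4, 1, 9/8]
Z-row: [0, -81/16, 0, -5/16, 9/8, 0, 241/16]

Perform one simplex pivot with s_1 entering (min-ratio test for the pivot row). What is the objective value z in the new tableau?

16

Ratio test on column s_1 — row 1: (31/16)/(5/16) = 31/5; row 2: entry -1/8 ≤ 0; row 3: (9/8)/(3/8) = 3. Minimum is 3 at row 3 (s_3 leaves); pivot element 3/8.
Pivot on row 3; the Z-row RHS becomes 241/16 − (-5/16)·3 = 16.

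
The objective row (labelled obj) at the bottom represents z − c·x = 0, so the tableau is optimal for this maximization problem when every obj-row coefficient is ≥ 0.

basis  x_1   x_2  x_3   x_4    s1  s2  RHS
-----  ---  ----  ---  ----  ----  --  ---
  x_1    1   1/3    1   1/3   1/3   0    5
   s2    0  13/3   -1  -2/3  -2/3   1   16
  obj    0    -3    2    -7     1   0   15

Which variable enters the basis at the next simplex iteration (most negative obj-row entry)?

Negative obj-row entries: x_2: -3, x_4: -7.
The most negative is -7 in column x_4, so x_4 enters.

x_4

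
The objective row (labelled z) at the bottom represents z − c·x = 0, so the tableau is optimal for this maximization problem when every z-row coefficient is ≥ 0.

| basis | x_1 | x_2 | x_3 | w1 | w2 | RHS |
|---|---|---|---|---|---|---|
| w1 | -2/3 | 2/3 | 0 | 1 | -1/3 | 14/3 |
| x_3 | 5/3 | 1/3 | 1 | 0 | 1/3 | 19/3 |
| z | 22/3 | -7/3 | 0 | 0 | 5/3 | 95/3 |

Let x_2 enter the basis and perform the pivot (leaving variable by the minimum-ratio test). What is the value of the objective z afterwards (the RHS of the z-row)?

48

Ratio test on column x_2 — row 1: (14/3)/(2/3) = 7; row 2: (19/3)/(1/3) = 19. Minimum is 7 at row 1 (w1 leaves); pivot element 2/3.
Pivot on row 1; the z-row RHS becomes 95/3 − (-7/3)·7 = 48.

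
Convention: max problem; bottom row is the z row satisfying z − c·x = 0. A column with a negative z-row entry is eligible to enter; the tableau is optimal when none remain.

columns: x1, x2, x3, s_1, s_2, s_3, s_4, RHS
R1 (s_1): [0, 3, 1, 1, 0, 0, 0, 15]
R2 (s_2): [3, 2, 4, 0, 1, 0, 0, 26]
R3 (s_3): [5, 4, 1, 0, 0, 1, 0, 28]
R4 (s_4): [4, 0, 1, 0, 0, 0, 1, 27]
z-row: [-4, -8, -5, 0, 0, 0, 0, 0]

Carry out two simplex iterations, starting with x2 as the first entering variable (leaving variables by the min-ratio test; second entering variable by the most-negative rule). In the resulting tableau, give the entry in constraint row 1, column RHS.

Ratio test on column x2 — row 1: 15/3 = 5; row 2: 26/2 = 13; row 3: 28/4 = 7; row 4: entry 0 ≤ 0. Minimum is 5 at row 1 (s_1 leaves); pivot element 3.
Divide row 1 by 3; eliminate column x2 from the other rows.
Second iteration: most negative z-row entry is -4 in column x1, so x1 enters.
Ratio test on column x1 — row 1: entry 0 ≤ 0; row 2: 16/3 = 16/3; row 3: 8/5 = 8/5; row 4: 27/4 = 27/4. Minimum is 8/5 at row 3 (s_3 leaves); pivot element 5.
Divide row 3 by 5; eliminate column x1 from the other rows.
After both pivots, the entry at constraint row 1, column RHS is 5.

5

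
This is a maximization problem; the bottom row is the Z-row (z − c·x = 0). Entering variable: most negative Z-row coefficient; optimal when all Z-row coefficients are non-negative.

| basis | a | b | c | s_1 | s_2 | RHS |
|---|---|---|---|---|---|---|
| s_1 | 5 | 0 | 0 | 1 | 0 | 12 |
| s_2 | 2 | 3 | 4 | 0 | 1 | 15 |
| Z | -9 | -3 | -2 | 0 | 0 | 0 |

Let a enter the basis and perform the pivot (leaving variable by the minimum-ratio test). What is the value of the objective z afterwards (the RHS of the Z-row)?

Ratio test on column a — row 1: 12/5 = 12/5; row 2: 15/2 = 15/2. Minimum is 12/5 at row 1 (s_1 leaves); pivot element 5.
Pivot on row 1; the Z-row RHS becomes 0 − (-9)·(12/5) = 108/5.

108/5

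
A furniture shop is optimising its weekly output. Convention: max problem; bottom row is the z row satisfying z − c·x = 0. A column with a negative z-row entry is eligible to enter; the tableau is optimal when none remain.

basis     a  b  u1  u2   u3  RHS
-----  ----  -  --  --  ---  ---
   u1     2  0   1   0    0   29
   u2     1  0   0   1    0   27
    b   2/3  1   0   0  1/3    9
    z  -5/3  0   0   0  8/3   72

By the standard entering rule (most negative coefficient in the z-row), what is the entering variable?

Negative z-row entries: a: -5/3.
The most negative is -5/3 in column a, so a enters.

a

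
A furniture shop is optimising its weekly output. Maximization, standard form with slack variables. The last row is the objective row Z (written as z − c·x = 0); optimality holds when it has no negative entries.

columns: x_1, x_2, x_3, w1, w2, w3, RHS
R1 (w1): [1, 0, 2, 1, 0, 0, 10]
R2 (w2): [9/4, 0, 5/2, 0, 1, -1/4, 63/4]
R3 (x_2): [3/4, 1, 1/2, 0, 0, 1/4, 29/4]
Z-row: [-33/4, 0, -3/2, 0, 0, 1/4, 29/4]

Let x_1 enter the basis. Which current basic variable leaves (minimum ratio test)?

Column x_1 entries and ratios — w1: 10/1 = 10; w2: (63/4)/(9/4) = 7; x_2: (29/4)/(3/4) = 29/3.
Smallest ratio is 7 in the row of w2, so w2 leaves.

w2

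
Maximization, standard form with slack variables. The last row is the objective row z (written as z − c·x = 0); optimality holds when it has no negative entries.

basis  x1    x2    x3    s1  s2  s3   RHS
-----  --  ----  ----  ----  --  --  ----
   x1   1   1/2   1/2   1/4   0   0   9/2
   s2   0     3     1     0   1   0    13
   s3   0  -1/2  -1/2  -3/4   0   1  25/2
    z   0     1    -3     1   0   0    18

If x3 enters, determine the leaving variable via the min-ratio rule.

Column x3 entries and ratios — x1: (9/2)/(1/2) = 9; s2: 13/1 = 13; s3: -1/2 ≤ 0, skip.
Smallest ratio is 9 in the row of x1, so x1 leaves.

x1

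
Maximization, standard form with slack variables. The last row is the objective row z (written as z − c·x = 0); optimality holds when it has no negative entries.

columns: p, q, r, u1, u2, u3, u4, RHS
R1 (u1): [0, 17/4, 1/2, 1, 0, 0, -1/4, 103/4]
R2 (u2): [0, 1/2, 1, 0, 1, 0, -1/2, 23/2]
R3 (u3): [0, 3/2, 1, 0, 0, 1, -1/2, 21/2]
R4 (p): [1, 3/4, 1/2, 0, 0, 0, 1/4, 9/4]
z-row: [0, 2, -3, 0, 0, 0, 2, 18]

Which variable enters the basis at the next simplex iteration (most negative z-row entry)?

Negative z-row entries: r: -3.
The most negative is -3 in column r, so r enters.

r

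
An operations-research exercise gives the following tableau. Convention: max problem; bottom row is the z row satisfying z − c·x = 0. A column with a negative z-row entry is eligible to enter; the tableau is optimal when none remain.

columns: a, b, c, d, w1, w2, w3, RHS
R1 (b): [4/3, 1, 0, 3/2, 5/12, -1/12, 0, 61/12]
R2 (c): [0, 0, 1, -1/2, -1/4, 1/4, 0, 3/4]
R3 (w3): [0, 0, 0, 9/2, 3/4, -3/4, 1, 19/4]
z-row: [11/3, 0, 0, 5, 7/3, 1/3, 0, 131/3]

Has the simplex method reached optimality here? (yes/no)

yes

Every z-row coefficient is ≥ 0, so the tableau is optimal.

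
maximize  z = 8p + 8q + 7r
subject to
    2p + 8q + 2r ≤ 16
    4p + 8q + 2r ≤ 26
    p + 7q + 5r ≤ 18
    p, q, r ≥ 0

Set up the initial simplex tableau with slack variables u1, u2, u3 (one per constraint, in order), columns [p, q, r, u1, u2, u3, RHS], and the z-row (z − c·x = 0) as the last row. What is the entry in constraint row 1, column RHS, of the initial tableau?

The RHS of constraint 1 is b_1 = 16.

16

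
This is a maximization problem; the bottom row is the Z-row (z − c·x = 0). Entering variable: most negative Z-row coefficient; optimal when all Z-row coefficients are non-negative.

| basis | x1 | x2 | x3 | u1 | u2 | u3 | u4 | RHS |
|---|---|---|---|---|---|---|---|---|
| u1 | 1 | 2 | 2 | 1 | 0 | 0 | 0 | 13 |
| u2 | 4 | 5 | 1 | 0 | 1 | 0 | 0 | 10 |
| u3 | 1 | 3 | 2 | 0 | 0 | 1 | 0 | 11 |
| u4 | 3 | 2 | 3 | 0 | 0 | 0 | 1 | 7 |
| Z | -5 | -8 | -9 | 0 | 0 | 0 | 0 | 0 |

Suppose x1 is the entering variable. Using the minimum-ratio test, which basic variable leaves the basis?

u4

Column x1 entries and ratios — u1: 13/1 = 13; u2: 10/4 = 5/2; u3: 11/1 = 11; u4: 7/3 = 7/3.
Smallest ratio is 7/3 in the row of u4, so u4 leaves.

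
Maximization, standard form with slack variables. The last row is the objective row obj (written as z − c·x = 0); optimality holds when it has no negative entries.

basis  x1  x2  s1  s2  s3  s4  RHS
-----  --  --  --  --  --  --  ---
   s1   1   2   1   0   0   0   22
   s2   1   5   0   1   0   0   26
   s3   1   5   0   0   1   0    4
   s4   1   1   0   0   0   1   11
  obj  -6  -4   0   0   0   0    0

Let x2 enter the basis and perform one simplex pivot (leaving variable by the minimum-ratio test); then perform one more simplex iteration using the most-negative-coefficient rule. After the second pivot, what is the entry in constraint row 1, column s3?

Ratio test on column x2 — row 1: 22/2 = 11; row 2: 26/5 = 26/5; row 3: 4/5 = 4/5; row 4: 11/1 = 11. Minimum is 4/5 at row 3 (s3 leaves); pivot element 5.
Divide row 3 by 5; eliminate column x2 from the other rows.
Second iteration: most negative obj-row entry is -26/5 in column x1, so x1 enters.
Ratio test on column x1 — row 1: (102/5)/(3/5) = 34; row 2: entry 0 ≤ 0; row 3: (4/5)/(1/5) = 4; row 4: (51/5)/(4/5) = 51/4. Minimum is 4 at row 3 (x2 leaves); pivot element 1/5.
Divide row 3 by 1/5; eliminate column x1 from the other rows.
After both pivots, the entry at constraint row 1, column s3 is -1.

-1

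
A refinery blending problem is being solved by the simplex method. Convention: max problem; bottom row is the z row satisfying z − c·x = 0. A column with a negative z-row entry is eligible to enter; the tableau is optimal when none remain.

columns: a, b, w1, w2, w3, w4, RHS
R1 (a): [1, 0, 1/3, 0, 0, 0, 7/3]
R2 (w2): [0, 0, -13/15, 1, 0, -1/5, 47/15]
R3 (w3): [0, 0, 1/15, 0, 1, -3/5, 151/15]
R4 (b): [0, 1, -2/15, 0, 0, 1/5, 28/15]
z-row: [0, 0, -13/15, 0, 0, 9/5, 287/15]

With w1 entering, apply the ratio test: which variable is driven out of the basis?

Column w1 entries and ratios — a: (7/3)/(1/3) = 7; w2: -13/15 ≤ 0, skip; w3: (151/15)/(1/15) = 151; b: -2/15 ≤ 0, skip.
Smallest ratio is 7 in the row of a, so a leaves.

a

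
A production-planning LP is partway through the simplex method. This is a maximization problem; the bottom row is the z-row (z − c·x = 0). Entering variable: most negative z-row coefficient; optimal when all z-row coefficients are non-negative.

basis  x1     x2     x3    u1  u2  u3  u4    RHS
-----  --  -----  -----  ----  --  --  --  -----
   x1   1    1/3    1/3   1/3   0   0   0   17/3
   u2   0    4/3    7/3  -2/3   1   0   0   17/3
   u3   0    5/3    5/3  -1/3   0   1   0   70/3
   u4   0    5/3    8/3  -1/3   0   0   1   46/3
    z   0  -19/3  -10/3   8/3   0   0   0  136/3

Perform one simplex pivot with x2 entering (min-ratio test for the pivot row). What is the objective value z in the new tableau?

Ratio test on column x2 — row 1: (17/3)/(1/3) = 17; row 2: (17/3)/(4/3) = 17/4; row 3: (70/3)/(5/3) = 14; row 4: (46/3)/(5/3) = 46/5. Minimum is 17/4 at row 2 (u2 leaves); pivot element 4/3.
Pivot on row 2; the z-row RHS becomes 136/3 − (-19/3)·(17/4) = 289/4.

289/4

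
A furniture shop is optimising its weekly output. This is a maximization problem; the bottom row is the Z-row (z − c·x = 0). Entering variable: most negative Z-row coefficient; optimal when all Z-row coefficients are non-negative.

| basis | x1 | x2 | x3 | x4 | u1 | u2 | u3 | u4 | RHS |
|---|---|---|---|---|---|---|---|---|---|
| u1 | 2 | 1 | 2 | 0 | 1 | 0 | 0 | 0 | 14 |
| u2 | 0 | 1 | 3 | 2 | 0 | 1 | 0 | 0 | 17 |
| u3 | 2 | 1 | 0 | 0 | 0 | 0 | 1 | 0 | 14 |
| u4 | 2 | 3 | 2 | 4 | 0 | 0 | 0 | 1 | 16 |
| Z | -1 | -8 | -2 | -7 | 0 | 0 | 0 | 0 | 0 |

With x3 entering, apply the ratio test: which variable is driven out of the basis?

u2

Column x3 entries and ratios — u1: 14/2 = 7; u2: 17/3 = 17/3; u3: 0 ≤ 0, skip; u4: 16/2 = 8.
Smallest ratio is 17/3 in the row of u2, so u2 leaves.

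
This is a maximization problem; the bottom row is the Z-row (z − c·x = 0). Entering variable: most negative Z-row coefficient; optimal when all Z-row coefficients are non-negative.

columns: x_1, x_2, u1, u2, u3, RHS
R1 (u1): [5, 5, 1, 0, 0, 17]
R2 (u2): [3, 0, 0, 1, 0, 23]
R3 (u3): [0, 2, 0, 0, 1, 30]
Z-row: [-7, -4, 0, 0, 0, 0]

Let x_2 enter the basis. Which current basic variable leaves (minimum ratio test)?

u1

Column x_2 entries and ratios — u1: 17/5 = 17/5; u2: 0 ≤ 0, skip; u3: 30/2 = 15.
Smallest ratio is 17/5 in the row of u1, so u1 leaves.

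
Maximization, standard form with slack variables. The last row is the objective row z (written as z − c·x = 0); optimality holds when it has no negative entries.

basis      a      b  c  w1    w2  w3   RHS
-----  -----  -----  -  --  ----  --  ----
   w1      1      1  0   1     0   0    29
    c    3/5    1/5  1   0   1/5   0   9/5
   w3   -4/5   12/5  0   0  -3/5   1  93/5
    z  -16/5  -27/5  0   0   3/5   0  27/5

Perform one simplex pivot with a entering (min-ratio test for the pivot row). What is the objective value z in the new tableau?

15

Ratio test on column a — row 1: 29/1 = 29; row 2: (9/5)/(3/5) = 3; row 3: entry -4/5 ≤ 0. Minimum is 3 at row 2 (c leaves); pivot element 3/5.
Pivot on row 2; the z-row RHS becomes 27/5 − (-16/5)·3 = 15.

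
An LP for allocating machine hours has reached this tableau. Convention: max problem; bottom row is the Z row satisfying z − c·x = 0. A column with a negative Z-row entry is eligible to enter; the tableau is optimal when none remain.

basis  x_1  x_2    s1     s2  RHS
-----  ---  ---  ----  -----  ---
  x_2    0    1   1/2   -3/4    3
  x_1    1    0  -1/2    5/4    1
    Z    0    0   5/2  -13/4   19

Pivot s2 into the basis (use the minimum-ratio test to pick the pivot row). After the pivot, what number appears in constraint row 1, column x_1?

3/5

Ratio test on column s2 — row 1: entry -3/4 ≤ 0; row 2: 1/(5/4) = 4/5. Minimum is 4/5 at row 2 (x_1 leaves); pivot element 5/4.
Divide row 2 by 5/4; eliminate column s2 from the other rows.
Row 1 update in column x_1: 0 − (-3/4)·(4/5) = 3/5.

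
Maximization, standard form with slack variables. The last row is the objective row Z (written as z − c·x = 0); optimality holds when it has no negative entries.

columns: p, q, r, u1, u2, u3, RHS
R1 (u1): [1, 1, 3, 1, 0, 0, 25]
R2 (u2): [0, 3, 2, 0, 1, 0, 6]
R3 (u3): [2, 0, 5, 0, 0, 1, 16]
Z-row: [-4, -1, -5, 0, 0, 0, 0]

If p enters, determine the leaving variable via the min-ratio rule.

u3

Column p entries and ratios — u1: 25/1 = 25; u2: 0 ≤ 0, skip; u3: 16/2 = 8.
Smallest ratio is 8 in the row of u3, so u3 leaves.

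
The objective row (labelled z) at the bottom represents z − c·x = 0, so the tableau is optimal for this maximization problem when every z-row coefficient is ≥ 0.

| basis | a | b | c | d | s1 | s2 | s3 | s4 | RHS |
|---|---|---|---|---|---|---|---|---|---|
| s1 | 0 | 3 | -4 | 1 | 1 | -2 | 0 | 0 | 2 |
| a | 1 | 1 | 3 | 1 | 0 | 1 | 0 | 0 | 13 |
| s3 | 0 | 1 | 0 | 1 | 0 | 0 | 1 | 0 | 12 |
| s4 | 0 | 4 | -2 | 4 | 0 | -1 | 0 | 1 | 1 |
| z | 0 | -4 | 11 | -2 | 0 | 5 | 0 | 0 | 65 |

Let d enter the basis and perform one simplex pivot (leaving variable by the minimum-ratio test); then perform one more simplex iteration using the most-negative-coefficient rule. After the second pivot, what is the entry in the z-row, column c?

9

Ratio test on column d — row 1: 2/1 = 2; row 2: 13/1 = 13; row 3: 12/1 = 12; row 4: 1/4 = 1/4. Minimum is 1/4 at row 4 (s4 leaves); pivot element 4.
Divide row 4 by 4; eliminate column d from the other rows.
Second iteration: most negative z-row entry is -2 in column b, so b enters.
Ratio test on column b — row 1: (7/4)/2 = 7/8; row 2: entry 0 ≤ 0; row 3: entry 0 ≤ 0; row 4: (1/4)/1 = 1/4. Minimum is 1/4 at row 4 (d leaves); pivot element 1.
Divide row 4 by 1; eliminate column b from the other rows.
After both pivots, the entry at the z-row, column c is 9.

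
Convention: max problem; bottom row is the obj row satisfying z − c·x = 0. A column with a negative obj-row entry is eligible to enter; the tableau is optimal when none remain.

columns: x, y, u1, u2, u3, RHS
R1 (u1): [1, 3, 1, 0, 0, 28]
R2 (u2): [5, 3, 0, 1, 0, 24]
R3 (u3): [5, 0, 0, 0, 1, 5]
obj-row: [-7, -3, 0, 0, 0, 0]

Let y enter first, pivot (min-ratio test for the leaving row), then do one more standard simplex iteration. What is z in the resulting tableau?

26

Ratio test on column y — row 1: 28/3 = 28/3; row 2: 24/3 = 8; row 3: entry 0 ≤ 0. Minimum is 8 at row 2 (u2 leaves); pivot element 3.
Pivot on row 2; the obj-row RHS becomes 0 − (-3)·8 = 24.
Next entering variable (most negative obj-row entry -2): x.
Ratio test on column x — row 1: entry -4 ≤ 0; row 2: 8/(5/3) = 24/5; row 3: 5/5 = 1. Minimum is 1 at row 3 (u3 leaves); pivot element 5.
After the second pivot the obj-row RHS is 24 − (-2)·1 = 26.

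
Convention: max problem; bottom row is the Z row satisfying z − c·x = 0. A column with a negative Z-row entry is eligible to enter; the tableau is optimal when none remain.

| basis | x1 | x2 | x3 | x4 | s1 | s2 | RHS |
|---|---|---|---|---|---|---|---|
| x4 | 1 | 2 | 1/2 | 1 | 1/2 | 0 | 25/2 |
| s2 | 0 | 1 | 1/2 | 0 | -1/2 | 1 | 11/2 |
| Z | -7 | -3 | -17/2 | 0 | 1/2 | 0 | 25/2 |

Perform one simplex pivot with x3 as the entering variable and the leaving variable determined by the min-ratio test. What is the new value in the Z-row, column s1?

Ratio test on column x3 — row 1: (25/2)/(1/2) = 25; row 2: (11/2)/(1/2) = 11. Minimum is 11 at row 2 (s2 leaves); pivot element 1/2.
Divide row 2 by 1/2; eliminate column x3 from the other rows.
Z-row update in column s1: 1/2 − (-17/2)·(-1) = -8.

-8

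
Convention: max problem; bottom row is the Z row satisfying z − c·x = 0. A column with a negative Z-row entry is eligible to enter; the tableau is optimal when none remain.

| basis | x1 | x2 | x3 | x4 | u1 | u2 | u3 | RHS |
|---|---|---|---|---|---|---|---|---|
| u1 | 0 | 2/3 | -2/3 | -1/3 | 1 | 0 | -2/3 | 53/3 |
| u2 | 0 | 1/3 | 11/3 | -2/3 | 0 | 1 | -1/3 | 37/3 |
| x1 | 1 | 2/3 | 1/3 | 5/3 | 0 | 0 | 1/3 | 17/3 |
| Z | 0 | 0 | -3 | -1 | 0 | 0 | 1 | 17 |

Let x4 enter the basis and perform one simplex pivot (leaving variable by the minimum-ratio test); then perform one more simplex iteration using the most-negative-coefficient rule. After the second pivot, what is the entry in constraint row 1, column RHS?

Ratio test on column x4 — row 1: entry -1/3 ≤ 0; row 2: entry -2/3 ≤ 0; row 3: (17/3)/(5/3) = 17/5. Minimum is 17/5 at row 3 (x1 leaves); pivot element 5/3.
Divide row 3 by 5/3; eliminate column x4 from the other rows.
Second iteration: most negative Z-row entry is -14/5 in column x3, so x3 enters.
Ratio test on column x3 — row 1: entry -3/5 ≤ 0; row 2: (73/5)/(19/5) = 73/19; row 3: (17/5)/(1/5) = 17. Minimum is 73/19 at row 2 (u2 leaves); pivot element 19/5.
Divide row 2 by 19/5; eliminate column x3 from the other rows.
After both pivots, the entry at constraint row 1, column RHS is 401/19.

401/19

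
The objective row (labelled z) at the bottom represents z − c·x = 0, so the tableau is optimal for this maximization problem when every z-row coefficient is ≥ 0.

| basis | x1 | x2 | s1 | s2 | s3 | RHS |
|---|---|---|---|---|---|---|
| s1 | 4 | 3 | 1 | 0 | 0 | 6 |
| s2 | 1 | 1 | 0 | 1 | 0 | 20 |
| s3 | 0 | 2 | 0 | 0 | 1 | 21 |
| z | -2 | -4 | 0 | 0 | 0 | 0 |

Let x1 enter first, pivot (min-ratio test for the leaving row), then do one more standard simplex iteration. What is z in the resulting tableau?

8

Ratio test on column x1 — row 1: 6/4 = 3/2; row 2: 20/1 = 20; row 3: entry 0 ≤ 0. Minimum is 3/2 at row 1 (s1 leaves); pivot element 4.
Pivot on row 1; the z-row RHS becomes 0 − (-2)·(3/2) = 3.
Next entering variable (most negative z-row entry -5/2): x2.
Ratio test on column x2 — row 1: (3/2)/(3/4) = 2; row 2: (37/2)/(1/4) = 74; row 3: 21/2 = 21/2. Minimum is 2 at row 1 (x1 leaves); pivot element 3/4.
After the second pivot the z-row RHS is 3 − (-5/2)·2 = 8.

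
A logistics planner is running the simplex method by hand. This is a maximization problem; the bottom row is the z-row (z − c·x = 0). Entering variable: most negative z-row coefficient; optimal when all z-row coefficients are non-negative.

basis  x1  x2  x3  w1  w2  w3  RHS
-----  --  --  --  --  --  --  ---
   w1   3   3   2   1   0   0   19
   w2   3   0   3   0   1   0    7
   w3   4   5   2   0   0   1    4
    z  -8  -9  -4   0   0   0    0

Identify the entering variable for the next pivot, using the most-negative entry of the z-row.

x2

Negative z-row entries: x1: -8, x2: -9, x3: -4.
The most negative is -9 in column x2, so x2 enters.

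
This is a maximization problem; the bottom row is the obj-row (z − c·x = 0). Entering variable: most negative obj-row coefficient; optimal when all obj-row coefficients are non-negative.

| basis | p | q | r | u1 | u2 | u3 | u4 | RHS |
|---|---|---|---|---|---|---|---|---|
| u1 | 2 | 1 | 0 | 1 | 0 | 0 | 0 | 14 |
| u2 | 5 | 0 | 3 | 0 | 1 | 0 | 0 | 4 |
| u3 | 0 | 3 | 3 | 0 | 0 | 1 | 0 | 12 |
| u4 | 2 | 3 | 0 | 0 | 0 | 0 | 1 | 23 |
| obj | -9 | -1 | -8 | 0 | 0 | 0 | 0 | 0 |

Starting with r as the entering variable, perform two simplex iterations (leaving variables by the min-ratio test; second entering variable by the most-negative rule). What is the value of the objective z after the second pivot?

40/3

Ratio test on column r — row 1: entry 0 ≤ 0; row 2: 4/3 = 4/3; row 3: 12/3 = 4; row 4: entry 0 ≤ 0. Minimum is 4/3 at row 2 (u2 leaves); pivot element 3.
Pivot on row 2; the obj-row RHS becomes 0 − (-8)·(4/3) = 32/3.
Next entering variable (most negative obj-row entry -1): q.
Ratio test on column q — row 1: 14/1 = 14; row 2: entry 0 ≤ 0; row 3: 8/3 = 8/3; row 4: 23/3 = 23/3. Minimum is 8/3 at row 3 (u3 leaves); pivot element 3.
After the second pivot the obj-row RHS is 32/3 − (-1)·(8/3) = 40/3.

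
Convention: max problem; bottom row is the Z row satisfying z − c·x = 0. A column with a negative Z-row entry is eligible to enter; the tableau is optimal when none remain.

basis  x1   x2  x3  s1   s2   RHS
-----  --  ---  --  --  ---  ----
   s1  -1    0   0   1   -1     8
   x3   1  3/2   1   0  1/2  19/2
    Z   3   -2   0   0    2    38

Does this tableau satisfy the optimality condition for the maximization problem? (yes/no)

no

The Z-row has a negative entry -2 in column x2, so it is not optimal.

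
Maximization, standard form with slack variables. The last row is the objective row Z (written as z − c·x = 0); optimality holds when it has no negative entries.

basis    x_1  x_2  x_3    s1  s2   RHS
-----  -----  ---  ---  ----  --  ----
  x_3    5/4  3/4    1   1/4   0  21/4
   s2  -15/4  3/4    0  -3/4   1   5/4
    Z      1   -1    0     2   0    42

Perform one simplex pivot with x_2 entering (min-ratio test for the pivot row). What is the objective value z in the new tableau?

Ratio test on column x_2 — row 1: (21/4)/(3/4) = 7; row 2: (5/4)/(3/4) = 5/3. Minimum is 5/3 at row 2 (s2 leaves); pivot element 3/4.
Pivot on row 2; the Z-row RHS becomes 42 − (-1)·(5/3) = 131/3.

131/3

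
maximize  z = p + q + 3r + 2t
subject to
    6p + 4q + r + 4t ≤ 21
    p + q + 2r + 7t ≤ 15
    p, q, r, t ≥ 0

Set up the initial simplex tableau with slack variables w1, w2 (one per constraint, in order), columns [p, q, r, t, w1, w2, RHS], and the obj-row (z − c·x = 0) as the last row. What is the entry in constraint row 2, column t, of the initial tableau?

Constraint 2 has coefficient 7 on t.

7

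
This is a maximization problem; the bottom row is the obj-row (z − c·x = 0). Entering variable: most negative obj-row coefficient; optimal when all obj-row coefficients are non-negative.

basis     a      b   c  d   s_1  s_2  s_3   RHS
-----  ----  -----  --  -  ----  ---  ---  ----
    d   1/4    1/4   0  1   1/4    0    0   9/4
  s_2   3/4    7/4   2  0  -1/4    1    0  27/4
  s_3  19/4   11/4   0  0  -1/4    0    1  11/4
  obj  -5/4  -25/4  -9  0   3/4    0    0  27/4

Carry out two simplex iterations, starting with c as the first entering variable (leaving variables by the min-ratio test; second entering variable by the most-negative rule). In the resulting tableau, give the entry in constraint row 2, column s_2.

Ratio test on column c — row 1: entry 0 ≤ 0; row 2: (27/4)/2 = 27/8; row 3: entry 0 ≤ 0. Minimum is 27/8 at row 2 (s_2 leaves); pivot element 2.
Divide row 2 by 2; eliminate column c from the other rows.
Second iteration: most negative obj-row entry is -3/8 in column s_1, so s_1 enters.
Ratio test on column s_1 — row 1: (9/4)/(1/4) = 9; row 2: entry -1/8 ≤ 0; row 3: entry -1/4 ≤ 0. Minimum is 9 at row 1 (d leaves); pivot element 1/4.
Divide row 1 by 1/4; eliminate column s_1 from the other rows.
After both pivots, the entry at constraint row 2, column s_2 is 1/2.

1/2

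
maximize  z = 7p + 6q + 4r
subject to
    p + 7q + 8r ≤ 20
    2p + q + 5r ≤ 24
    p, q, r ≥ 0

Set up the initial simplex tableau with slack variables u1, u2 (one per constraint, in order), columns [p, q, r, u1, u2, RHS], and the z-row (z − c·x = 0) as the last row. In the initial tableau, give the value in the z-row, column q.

The z-row carries the negated objective coefficients: the q entry is -6.

-6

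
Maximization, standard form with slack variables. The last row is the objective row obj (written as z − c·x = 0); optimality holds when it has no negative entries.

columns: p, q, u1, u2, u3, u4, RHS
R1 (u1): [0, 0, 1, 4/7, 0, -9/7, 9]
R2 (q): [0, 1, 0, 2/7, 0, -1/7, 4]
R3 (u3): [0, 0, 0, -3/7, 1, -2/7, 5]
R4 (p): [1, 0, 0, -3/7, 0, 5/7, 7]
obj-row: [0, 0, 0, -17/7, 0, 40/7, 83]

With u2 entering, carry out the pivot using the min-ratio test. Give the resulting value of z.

117

Ratio test on column u2 — row 1: 9/(4/7) = 63/4; row 2: 4/(2/7) = 14; row 3: entry -3/7 ≤ 0; row 4: entry -3/7 ≤ 0. Minimum is 14 at row 2 (q leaves); pivot element 2/7.
Pivot on row 2; the obj-row RHS becomes 83 − (-17/7)·14 = 117.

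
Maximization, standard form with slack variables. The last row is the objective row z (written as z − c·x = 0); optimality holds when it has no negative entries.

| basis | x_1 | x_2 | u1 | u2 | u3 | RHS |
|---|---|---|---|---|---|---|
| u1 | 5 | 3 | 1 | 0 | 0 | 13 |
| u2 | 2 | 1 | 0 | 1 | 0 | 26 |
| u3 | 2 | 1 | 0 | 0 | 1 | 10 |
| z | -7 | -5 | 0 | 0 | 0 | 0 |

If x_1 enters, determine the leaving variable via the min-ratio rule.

u1

Column x_1 entries and ratios — u1: 13/5 = 13/5; u2: 26/2 = 13; u3: 10/2 = 5.
Smallest ratio is 13/5 in the row of u1, so u1 leaves.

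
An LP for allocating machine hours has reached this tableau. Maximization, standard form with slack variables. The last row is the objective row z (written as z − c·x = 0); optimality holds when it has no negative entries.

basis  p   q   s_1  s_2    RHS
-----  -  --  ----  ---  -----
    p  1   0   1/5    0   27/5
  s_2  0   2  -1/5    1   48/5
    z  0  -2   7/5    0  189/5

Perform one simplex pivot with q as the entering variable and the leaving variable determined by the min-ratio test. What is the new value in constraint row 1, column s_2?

Ratio test on column q — row 1: entry 0 ≤ 0; row 2: (48/5)/2 = 24/5. Minimum is 24/5 at row 2 (s_2 leaves); pivot element 2.
Divide row 2 by 2; eliminate column q from the other rows.
Row 1 update in column s_2: 0 − 0·(1/2) = 0.

0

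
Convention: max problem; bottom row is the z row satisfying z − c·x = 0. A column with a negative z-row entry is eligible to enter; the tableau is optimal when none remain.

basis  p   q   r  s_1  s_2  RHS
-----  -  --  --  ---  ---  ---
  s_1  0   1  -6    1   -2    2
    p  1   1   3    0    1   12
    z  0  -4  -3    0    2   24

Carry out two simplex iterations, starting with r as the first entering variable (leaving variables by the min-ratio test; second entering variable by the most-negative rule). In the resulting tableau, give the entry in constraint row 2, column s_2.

Ratio test on column r — row 1: entry -6 ≤ 0; row 2: 12/3 = 4. Minimum is 4 at row 2 (p leaves); pivot element 3.
Divide row 2 by 3; eliminate column r from the other rows.
Second iteration: most negative z-row entry is -3 in column q, so q enters.
Ratio test on column q — row 1: 26/3 = 26/3; row 2: 4/(1/3) = 12. Minimum is 26/3 at row 1 (s_1 leaves); pivot element 3.
Divide row 1 by 3; eliminate column q from the other rows.
After both pivots, the entry at constraint row 2, column s_2 is 1/3.

1/3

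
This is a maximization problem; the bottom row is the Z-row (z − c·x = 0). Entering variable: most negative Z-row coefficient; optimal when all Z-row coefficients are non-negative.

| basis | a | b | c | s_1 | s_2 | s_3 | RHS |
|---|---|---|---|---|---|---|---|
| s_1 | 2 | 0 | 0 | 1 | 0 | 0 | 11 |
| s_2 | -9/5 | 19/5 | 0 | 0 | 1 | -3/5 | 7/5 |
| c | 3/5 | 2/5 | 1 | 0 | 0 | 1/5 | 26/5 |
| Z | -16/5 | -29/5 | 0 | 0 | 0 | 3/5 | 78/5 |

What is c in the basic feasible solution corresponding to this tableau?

26/5

c is basic (row 3); its value is the RHS of that row, 26/5.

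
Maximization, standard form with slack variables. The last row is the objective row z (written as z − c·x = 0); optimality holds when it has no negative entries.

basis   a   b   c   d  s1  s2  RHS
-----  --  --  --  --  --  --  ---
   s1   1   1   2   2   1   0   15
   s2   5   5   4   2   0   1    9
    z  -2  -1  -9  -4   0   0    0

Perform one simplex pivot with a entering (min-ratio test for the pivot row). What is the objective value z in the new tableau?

Ratio test on column a — row 1: 15/1 = 15; row 2: 9/5 = 9/5. Minimum is 9/5 at row 2 (s2 leaves); pivot element 5.
Pivot on row 2; the z-row RHS becomes 0 − (-2)·(9/5) = 18/5.

18/5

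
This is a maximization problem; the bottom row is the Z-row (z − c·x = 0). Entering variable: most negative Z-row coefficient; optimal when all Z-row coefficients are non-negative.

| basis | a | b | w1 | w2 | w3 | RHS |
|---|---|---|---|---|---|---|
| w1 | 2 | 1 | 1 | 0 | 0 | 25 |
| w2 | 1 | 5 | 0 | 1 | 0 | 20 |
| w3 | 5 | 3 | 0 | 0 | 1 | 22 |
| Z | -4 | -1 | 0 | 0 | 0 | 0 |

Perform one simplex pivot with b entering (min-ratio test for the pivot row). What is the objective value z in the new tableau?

Ratio test on column b — row 1: 25/1 = 25; row 2: 20/5 = 4; row 3: 22/3 = 22/3. Minimum is 4 at row 2 (w2 leaves); pivot element 5.
Pivot on row 2; the Z-row RHS becomes 0 − (-1)·4 = 4.

4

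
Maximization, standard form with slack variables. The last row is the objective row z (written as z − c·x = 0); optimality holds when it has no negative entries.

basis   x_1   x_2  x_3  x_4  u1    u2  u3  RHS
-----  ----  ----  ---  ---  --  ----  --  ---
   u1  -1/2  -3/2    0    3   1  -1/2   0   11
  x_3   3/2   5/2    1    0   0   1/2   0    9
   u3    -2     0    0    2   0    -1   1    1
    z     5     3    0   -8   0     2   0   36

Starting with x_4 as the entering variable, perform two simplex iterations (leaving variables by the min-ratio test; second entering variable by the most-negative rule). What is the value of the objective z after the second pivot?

Ratio test on column x_4 — row 1: 11/3 = 11/3; row 2: entry 0 ≤ 0; row 3: 1/2 = 1/2. Minimum is 1/2 at row 3 (u3 leaves); pivot element 2.
Pivot on row 3; the z-row RHS becomes 36 − (-8)·(1/2) = 40.
Next entering variable (most negative z-row entry -3): x_1.
Ratio test on column x_1 — row 1: (19/2)/(5/2) = 19/5; row 2: 9/(3/2) = 6; row 3: entry -1 ≤ 0. Minimum is 19/5 at row 1 (u1 leaves); pivot element 5/2.
After the second pivot the z-row RHS is 40 − (-3)·(19/5) = 257/5.

257/5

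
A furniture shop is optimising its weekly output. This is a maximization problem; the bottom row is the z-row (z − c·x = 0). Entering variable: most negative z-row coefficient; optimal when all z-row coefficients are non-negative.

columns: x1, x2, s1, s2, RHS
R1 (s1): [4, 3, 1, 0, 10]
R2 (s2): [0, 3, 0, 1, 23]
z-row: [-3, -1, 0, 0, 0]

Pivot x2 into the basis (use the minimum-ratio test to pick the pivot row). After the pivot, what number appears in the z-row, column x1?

-5/3

Ratio test on column x2 — row 1: 10/3 = 10/3; row 2: 23/3 = 23/3. Minimum is 10/3 at row 1 (s1 leaves); pivot element 3.
Divide row 1 by 3; eliminate column x2 from the other rows.
z-row update in column x1: -3 − (-1)·(4/3) = -5/3.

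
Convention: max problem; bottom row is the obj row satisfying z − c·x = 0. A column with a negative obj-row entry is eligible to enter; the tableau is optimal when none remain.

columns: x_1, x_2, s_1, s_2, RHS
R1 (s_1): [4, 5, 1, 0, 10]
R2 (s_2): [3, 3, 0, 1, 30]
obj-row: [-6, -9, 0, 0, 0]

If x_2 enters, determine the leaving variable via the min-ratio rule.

s_1

Column x_2 entries and ratios — s_1: 10/5 = 2; s_2: 30/3 = 10.
Smallest ratio is 2 in the row of s_1, so s_1 leaves.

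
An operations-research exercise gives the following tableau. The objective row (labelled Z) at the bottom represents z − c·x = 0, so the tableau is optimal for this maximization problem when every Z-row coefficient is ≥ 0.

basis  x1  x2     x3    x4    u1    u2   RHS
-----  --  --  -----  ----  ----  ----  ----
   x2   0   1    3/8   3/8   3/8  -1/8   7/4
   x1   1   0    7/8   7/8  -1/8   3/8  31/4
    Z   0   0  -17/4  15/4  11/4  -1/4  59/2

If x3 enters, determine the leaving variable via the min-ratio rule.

x2

Column x3 entries and ratios — x2: (7/4)/(3/8) = 14/3; x1: (31/4)/(7/8) = 62/7.
Smallest ratio is 14/3 in the row of x2, so x2 leaves.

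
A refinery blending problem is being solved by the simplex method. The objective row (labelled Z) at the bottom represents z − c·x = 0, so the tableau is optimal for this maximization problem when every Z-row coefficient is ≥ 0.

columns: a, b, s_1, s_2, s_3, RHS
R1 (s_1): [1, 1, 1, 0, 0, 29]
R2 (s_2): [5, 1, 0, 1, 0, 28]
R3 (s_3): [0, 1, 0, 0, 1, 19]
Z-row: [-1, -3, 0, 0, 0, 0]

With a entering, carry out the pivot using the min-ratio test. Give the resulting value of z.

28/5

Ratio test on column a — row 1: 29/1 = 29; row 2: 28/5 = 28/5; row 3: entry 0 ≤ 0. Minimum is 28/5 at row 2 (s_2 leaves); pivot element 5.
Pivot on row 2; the Z-row RHS becomes 0 − (-1)·(28/5) = 28/5.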